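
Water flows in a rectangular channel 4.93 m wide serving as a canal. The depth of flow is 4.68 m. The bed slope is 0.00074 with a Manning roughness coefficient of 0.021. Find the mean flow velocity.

V = 1.78 m/s

Flow area A = b·y = 4.93 × 4.68 = 23.07 m². Wetted perimeter P = b + 2y = 4.93 + 2×4.68 = 14.29 m.
Hydraulic radius R = A/P = 23.07/14.29 = 1.615 m.
From Manning's equation, V = (1/n) R^(2/3) S^(1/2) = (1/0.021) × 1.615^(2/3) × 0.00074^(1/2) = 1.78 m/s.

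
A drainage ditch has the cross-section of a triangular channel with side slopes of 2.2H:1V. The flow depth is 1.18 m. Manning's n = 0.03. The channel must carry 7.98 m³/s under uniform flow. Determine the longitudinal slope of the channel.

For a triangular section with side slope z = 2.2: A = zy² = 2.2×1.18² = 3.063 m²; P = 2y√(1+z²) = 2×1.18×2.417 = 5.703 m.
Hydraulic radius R = A/P = 3.063/5.703 = 0.5371 m.
From Manning's equation, S = [nQ / (1 A R^(2/3))]² = [0.03 × 7.98 / (1 × 3.063 × 0.5371^(2/3))]² = 0.014.

S = 0.014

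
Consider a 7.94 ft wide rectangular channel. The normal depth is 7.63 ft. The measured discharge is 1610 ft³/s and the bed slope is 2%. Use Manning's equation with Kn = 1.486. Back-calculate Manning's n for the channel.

Flow area A = b·y = 7.94 × 7.63 = 60.58 ft². Wetted perimeter P = b + 2y = 7.94 + 2×7.63 = 23.2 ft.
Hydraulic radius R = A/P = 60.58/23.2 = 2.611 ft.
Rearranging Manning's equation: n = (1.486/Q) A R^(2/3) S^(1/2) = (1.486/1610) × 60.58 × 2.611^(2/3) × √0.02 = 0.015.

n = 0.015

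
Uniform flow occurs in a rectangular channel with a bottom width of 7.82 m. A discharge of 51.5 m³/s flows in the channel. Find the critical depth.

y_c = 1.64 m

For a rectangular channel, critical depth y_c = (q²/g)^(1/3) where q = Q/b = 51.5/7.82 = 6.586 m²/s.
So y_c = (6.586²/9.81)^(1/3) = 1.64 m.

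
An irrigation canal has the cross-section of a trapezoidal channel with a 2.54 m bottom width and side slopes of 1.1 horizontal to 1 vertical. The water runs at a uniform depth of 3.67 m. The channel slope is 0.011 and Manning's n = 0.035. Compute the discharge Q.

With bottom width b = 2.54 m and side slope z = 1.1: A = (b + zy)y = (2.54 + 1.1×3.67)×3.67 = 24.14 m²; P = b + 2y√(1+z²) = 2.54 + 2×3.67×1.487 = 13.45 m.
Hydraulic radius R = A/P = 24.14/13.45 = 1.794 m.
Manning's equation: Q = (1/n) A R^(2/3) S^(1/2) = (1/0.035) × 24.14 × 1.794^(2/3) × 0.011^(1/2) = 107 m³/s.

Q = 107 m³/s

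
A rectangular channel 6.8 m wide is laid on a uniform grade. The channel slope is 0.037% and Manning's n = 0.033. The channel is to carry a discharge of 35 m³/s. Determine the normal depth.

y_n = 5.41 m

Manning's equation rearranged: A R^(2/3) = nQ / (1·√S) = 0.033 × 35 / (√0.00037) = 60.05.
Trying y = 6.69 m: A R^(2/3) = 78.21 — over.
Trying y = 4.62 m: A R^(2/3) = 49.18 — short.
Trying y = 5.41 m: A R^(2/3) = 60.1 — close enough.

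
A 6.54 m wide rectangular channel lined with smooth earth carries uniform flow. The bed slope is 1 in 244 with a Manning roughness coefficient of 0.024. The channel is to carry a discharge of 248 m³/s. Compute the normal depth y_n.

Manning's equation rearranged: A R^(2/3) = nQ / (1·√S) = 0.024 × 248 / (√0.004098) = 92.97.
Try y = 9.45 m: A R^(2/3) = 111.7 — too large.
Try y = 8.09 m: A R^(2/3) = 92.95 — matches.

y_n = 8.09 m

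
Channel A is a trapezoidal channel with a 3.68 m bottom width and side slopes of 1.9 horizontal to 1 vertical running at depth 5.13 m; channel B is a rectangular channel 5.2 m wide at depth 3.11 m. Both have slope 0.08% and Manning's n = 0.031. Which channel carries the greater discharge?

channel A

Channel A: With bottom width b = 3.68 m and side slope z = 1.9: A = (b + zy)y = (3.68 + 1.9×5.13)×5.13 = 68.88 m²; P = b + 2y√(1+z²) = 3.68 + 2×5.13×2.147 = 25.71 m. Hydraulic radius R = A/P = 68.88/25.71 = 2.679 m. Q_A = (1/0.031)·68.88·2.679^(2/3)·√0.0008 = 121.2 m³/s.
Channel B: Flow area A = b·y = 5.2 × 3.11 = 16.17 m². Wetted perimeter P = b + 2y = 5.2 + 2×3.11 = 11.42 m. Hydraulic radius R = A/P = 16.17/11.42 = 1.416 m. Q_B = (1/0.031)·16.17·1.416^(2/3)·√0.0008 = 18.61 m³/s.
Q_A = 121.2 m³/s vs Q_B = 18.61 m³/s, so channel A carries more.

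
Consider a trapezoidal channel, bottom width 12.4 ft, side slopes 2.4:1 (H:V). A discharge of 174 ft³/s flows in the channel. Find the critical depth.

y_c = 1.64 ft

At critical depth, Q² T / (g A³) = 1, i.e. A³/T = Q²/g = 174²/32.2 = 940.2.
At y = 1.87 ft: A³/T = 1473 — over.
At y = 1.19 ft: A³/T = 330.4 — short.
At y = 1.64 ft: A³/T = 948.6 — matches.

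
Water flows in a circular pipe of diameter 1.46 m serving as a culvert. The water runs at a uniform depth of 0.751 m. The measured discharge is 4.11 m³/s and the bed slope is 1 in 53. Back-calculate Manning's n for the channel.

n = 0.015

For a circular section of diameter D = 1.46 m at depth y = 0.751 m, the central angle is θ = 2 arccos(1 − 2y/D) = 3.199 rad. Then A = (D²/8)(θ − sin θ) = 0.8677 m² and P = Dθ/2 = 2.335 m.
Hydraulic radius R = A/P = 0.8677/2.335 = 0.3716 m.
Rearranging Manning's equation: n = (1/Q) A R^(2/3) S^(1/2) = (1/4.11) × 0.8677 × 0.3716^(2/3) × √0.01887 = 0.015.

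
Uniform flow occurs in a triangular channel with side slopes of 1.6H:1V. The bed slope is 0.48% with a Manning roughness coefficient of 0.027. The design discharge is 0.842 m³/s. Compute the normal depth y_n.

y_n = 0.684 m

Manning's equation rearranged: A R^(2/3) = nQ / (1·√S) = 0.027 × 0.842 / (√0.0048) = 0.3281.
Trying y = 0.846 m: A R^(2/3) = 0.5781 — too large.
Trying y = 0.565 m: A R^(2/3) = 0.197 — too small.
Trying y = 0.684 m: A R^(2/3) = 0.328 — matches.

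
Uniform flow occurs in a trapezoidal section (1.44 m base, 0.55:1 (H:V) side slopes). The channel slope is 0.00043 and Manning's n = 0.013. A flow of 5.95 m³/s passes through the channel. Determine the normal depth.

y_n = 1.8 m

Manning's equation rearranged: A R^(2/3) = nQ / (1·√S) = 0.013 × 5.95 / (√0.00043) = 3.73.
Trying y = 2.05 m: A R^(2/3) = 4.76 — too large.
Trying y = 1.24 m: A R^(2/3) = 1.905 — too small.
Trying y = 1.8 m: A R^(2/3) = 3.733 — matches.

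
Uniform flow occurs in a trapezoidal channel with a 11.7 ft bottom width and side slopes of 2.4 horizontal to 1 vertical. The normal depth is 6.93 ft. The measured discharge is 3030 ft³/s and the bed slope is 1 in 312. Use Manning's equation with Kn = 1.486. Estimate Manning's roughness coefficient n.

n = 0.014

With bottom width b = 11.7 ft and side slope z = 2.4: A = (b + zy)y = (11.7 + 2.4×6.93)×6.93 = 196.3 ft²; P = b + 2y√(1+z²) = 11.7 + 2×6.93×2.6 = 47.74 ft.
Hydraulic radius R = A/P = 196.3/47.74 = 4.113 ft.
Rearranging Manning's equation: n = (1.486/Q) A R^(2/3) S^(1/2) = (1.486/3030) × 196.3 × 4.113^(2/3) × √0.003205 = 0.014.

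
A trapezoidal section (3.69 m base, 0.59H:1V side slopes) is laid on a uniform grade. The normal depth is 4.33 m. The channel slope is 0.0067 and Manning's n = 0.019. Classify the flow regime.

supercritical

With bottom width b = 3.69 m and side slope z = 0.59: A = (b + zy)y = (3.69 + 0.59×4.33)×4.33 = 27.04 m²; P = b + 2y√(1+z²) = 3.69 + 2×4.33×1.161 = 13.74 m.
Hydraulic radius R = A/P = 27.04/13.74 = 1.967 m.
V = (1/n) R^(2/3) √S = (1/0.019) × 1.967^(2/3) × √0.0067 = 6.764 m/s. Hydraulic depth D_h = A/T = 27.04/8.799 = 3.073 m.
Froude number Fr = V/√(g·D_h) = 6.764/√(9.81×3.073) = 1.23, which is greater than 1, so the flow is supercritical.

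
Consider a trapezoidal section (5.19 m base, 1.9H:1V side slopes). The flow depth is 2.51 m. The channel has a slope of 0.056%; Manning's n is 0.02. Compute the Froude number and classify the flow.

With bottom width b = 5.19 m and side slope z = 1.9: A = (b + zy)y = (5.19 + 1.9×2.51)×2.51 = 25 m²; P = b + 2y√(1+z²) = 5.19 + 2×2.51×2.147 = 15.97 m.
Hydraulic radius R = A/P = 25/15.97 = 1.565 m.
V = (1/n) R^(2/3) √S = (1/0.02) × 1.565^(2/3) × √0.00056 = 1.595 m/s. Hydraulic depth D_h = A/T = 25/14.73 = 1.697 m.
Froude number Fr = V/√(g·D_h) = 1.595/√(9.81×1.697) = 0.391, which is less than 1, so the flow is subcritical.

subcritical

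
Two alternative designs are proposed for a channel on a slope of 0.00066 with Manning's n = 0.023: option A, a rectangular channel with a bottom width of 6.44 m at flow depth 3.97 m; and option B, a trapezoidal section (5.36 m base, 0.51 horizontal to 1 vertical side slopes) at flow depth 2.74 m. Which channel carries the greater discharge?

Channel A: Flow area A = b·y = 6.44 × 3.97 = 25.57 m². Wetted perimeter P = b + 2y = 6.44 + 2×3.97 = 14.38 m. Hydraulic radius R = A/P = 25.57/14.38 = 1.778 m. Q_A = (1/0.023)·25.57·1.778^(2/3)·√0.00066 = 41.91 m³/s.
Channel B: With bottom width b = 5.36 m and side slope z = 0.51: A = (b + zy)y = (5.36 + 0.51×2.74)×2.74 = 18.52 m²; P = b + 2y√(1+z²) = 5.36 + 2×2.74×1.123 = 11.51 m. Hydraulic radius R = A/P = 18.52/11.51 = 1.608 m. Q_B = (1/0.023)·18.52·1.608^(2/3)·√0.00066 = 28.39 m³/s.
Q_A = 41.91 m³/s vs Q_B = 28.39 m³/s, so channel A carries more.

channel A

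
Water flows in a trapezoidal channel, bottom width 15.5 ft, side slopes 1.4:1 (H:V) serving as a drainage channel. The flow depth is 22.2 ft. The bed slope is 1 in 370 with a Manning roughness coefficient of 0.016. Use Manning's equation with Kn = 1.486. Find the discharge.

With bottom width b = 15.5 ft and side slope z = 1.4: A = (b + zy)y = (15.5 + 1.4×22.2)×22.2 = 1034 ft²; P = b + 2y√(1+z²) = 15.5 + 2×22.2×1.72 = 91.89 ft.
Hydraulic radius R = A/P = 1034/91.89 = 11.25 ft.
Manning's equation: Q = (1.486/n) A R^(2/3) S^(1/2) = (1.486/0.016) × 1034 × 11.25^(2/3) × 0.002703^(1/2) = 25100 ft³/s.

Q = 25100 ft³/s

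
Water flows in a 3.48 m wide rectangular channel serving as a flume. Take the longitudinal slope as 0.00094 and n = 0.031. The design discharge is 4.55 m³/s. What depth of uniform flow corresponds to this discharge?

Manning's equation rearranged: A R^(2/3) = nQ / (1·√S) = 0.031 × 4.55 / (√0.00094) = 4.601.
Try y = 1.06 m: A R^(2/3) = 2.793 — too small.
Try y = 1.79 m: A R^(2/3) = 5.73 — too large.
Try y = 1.52 m: A R^(2/3) = 4.601 — close enough.

y_n = 1.52 m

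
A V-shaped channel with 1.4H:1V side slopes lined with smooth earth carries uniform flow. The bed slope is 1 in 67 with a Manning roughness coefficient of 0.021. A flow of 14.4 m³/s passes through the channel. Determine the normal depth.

y_n = 1.55 m

Manning's equation rearranged: A R^(2/3) = nQ / (1·√S) = 0.021 × 14.4 / (√0.01493) = 2.475.
Trying y = 1.73 m: A R^(2/3) = 3.316 — too large.
Trying y = 1.55 m: A R^(2/3) = 2.474 — ≈ 2.475.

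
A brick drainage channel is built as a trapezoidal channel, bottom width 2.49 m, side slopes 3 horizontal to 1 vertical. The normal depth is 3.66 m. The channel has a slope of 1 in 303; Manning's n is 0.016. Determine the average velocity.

With bottom width b = 2.49 m and side slope z = 3: A = (b + zy)y = (2.49 + 3×3.66)×3.66 = 49.3 m²; P = b + 2y√(1+z²) = 2.49 + 2×3.66×3.162 = 25.64 m.
Hydraulic radius R = A/P = 49.3/25.64 = 1.923 m.
From Manning's equation, V = (1/n) R^(2/3) S^(1/2) = (1/0.016) × 1.923^(2/3) × 0.0033^(1/2) = 5.55 m/s.

V = 5.55 m/s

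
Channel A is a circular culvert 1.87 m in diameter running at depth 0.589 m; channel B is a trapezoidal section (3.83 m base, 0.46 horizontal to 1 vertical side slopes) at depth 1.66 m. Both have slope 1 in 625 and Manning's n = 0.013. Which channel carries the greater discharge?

channel B

Channel A: For a circular section of diameter D = 1.87 m at depth y = 0.589 m, the central angle is θ = 2 arccos(1 − 2y/D) = 2.383 rad. Then A = (D²/8)(θ − sin θ) = 0.7413 m² and P = Dθ/2 = 2.229 m. Hydraulic radius R = A/P = 0.7413/2.229 = 0.3326 m. Q_A = (1/0.013)·0.7413·0.3326^(2/3)·√0.0016 = 1.095 m³/s.
Channel B: With bottom width b = 3.83 m and side slope z = 0.46: A = (b + zy)y = (3.83 + 0.46×1.66)×1.66 = 7.625 m²; P = b + 2y√(1+z²) = 3.83 + 2×1.66×1.101 = 7.484 m. Hydraulic radius R = A/P = 7.625/7.484 = 1.019 m. Q_B = (1/0.013)·7.625·1.019^(2/3)·√0.0016 = 23.76 m³/s.
Q_A = 1.095 m³/s vs Q_B = 23.76 m³/s, so channel B carries more.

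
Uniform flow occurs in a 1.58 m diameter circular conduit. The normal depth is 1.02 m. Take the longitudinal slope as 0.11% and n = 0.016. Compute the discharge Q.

For a circular section of diameter D = 1.58 m at depth y = 1.02 m, the central angle is θ = 2 arccos(1 − 2y/D) = 3.732 rad. Then A = (D²/8)(θ − sin θ) = 1.339 m² and P = Dθ/2 = 2.949 m.
Hydraulic radius R = A/P = 1.339/2.949 = 0.454 m.
Manning's equation: Q = (1/n) A R^(2/3) S^(1/2) = (1/0.016) × 1.339 × 0.454^(2/3) × 0.0011^(1/2) = 1.64 m³/s.

Q = 1.64 m³/s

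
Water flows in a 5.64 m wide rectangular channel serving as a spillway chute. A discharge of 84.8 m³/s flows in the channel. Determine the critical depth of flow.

For a rectangular channel, critical depth y_c = (q²/g)^(1/3) where q = Q/b = 84.8/5.64 = 15.04 m²/s.
So y_c = (15.04²/9.81)^(1/3) = 2.85 m.

y_c = 2.85 m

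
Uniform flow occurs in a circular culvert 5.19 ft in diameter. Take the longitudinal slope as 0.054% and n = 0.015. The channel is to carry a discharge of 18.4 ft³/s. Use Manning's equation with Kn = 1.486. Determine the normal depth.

y_n = 2.01 ft

Manning's equation rearranged: A R^(2/3) = nQ / (1.486·√S) = 0.015 × 18.4 / (1.486 × √0.00054) = 7.993.
At y = 2.44 ft: A R^(2/3) = 11.32 — high.
At y = 2.01 ft: A R^(2/3) = 7.992 — ≈ 7.993.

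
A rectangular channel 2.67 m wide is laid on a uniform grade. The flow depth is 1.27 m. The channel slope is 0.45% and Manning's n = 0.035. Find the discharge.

Q = 4.88 m³/s

Flow area A = b·y = 2.67 × 1.27 = 3.391 m². Wetted perimeter P = b + 2y = 2.67 + 2×1.27 = 5.21 m.
Hydraulic radius R = A/P = 3.391/5.21 = 0.6508 m.
Manning's equation: Q = (1/n) A R^(2/3) S^(1/2) = (1/0.035) × 3.391 × 0.6508^(2/3) × 0.0045^(1/2) = 4.88 m³/s.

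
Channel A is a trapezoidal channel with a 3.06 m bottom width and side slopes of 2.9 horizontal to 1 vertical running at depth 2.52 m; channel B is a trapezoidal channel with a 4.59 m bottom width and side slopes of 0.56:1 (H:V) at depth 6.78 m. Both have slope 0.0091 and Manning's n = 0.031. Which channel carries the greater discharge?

channel B

Channel A: With bottom width b = 3.06 m and side slope z = 2.9: A = (b + zy)y = (3.06 + 2.9×2.52)×2.52 = 26.13 m²; P = b + 2y√(1+z²) = 3.06 + 2×2.52×3.068 = 18.52 m. Hydraulic radius R = A/P = 26.13/18.52 = 1.411 m. Q_A = (1/0.031)·26.13·1.411^(2/3)·√0.0091 = 101.1 m³/s.
Channel B: With bottom width b = 4.59 m and side slope z = 0.56: A = (b + zy)y = (4.59 + 0.56×6.78)×6.78 = 56.86 m²; P = b + 2y√(1+z²) = 4.59 + 2×6.78×1.146 = 20.13 m. Hydraulic radius R = A/P = 56.86/20.13 = 2.825 m. Q_B = (1/0.031)·56.86·2.825^(2/3)·√0.0091 = 349.6 m³/s.
Q_A = 101.1 m³/s vs Q_B = 349.6 m³/s, so channel B carries more.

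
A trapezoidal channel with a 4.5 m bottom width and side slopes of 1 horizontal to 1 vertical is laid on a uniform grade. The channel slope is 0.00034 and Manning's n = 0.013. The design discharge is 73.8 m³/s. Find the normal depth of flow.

Manning's equation rearranged: A R^(2/3) = nQ / (1·√S) = 0.013 × 73.8 / (√0.00034) = 52.03.
Trying y = 3.17 m: A R^(2/3) = 36.05 — low.
Trying y = 3.83 m: A R^(2/3) = 52 — close enough.

y_n = 3.83 m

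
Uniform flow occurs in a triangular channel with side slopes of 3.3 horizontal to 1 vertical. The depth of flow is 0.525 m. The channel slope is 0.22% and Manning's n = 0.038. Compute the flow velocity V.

V = 0.491 m/s

For a triangular section with side slope z = 3.3: A = zy² = 3.3×0.525² = 0.9096 m²; P = 2y√(1+z²) = 2×0.525×3.448 = 3.621 m.
Hydraulic radius R = A/P = 0.9096/3.621 = 0.2512 m.
From Manning's equation, V = (1/n) R^(2/3) S^(1/2) = (1/0.038) × 0.2512^(2/3) × 0.0022^(1/2) = 0.491 m/s.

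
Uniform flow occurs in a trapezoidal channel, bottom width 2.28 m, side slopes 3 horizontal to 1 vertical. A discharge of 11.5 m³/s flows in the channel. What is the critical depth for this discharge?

At critical depth, Q² T / (g A³) = 1, i.e. A³/T = Q²/g = 11.5²/9.81 = 13.48.
At y = 0.721 m: A³/T = 4.976 — low.
At y = 1.06 m: A³/T = 22.44 — high.
At y = 0.933 m: A³/T = 13.51 — close enough.

y_c = 0.933 m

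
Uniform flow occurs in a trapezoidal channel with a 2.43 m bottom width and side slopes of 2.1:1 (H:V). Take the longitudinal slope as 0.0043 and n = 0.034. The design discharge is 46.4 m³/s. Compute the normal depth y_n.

y_n = 2.52 m

Manning's equation rearranged: A R^(2/3) = nQ / (1·√S) = 0.034 × 46.4 / (√0.0043) = 24.06.
At y = 3.18 m: A R^(2/3) = 40.96 — over.
At y = 2.52 m: A R^(2/3) = 24.06 — ≈ 24.06.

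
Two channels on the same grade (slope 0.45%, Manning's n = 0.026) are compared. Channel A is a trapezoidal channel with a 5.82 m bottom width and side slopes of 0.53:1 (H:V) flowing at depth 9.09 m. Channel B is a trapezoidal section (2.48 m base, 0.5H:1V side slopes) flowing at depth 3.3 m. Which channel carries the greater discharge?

channel A

Channel A: With bottom width b = 5.82 m and side slope z = 0.53: A = (b + zy)y = (5.82 + 0.53×9.09)×9.09 = 96.7 m²; P = b + 2y√(1+z²) = 5.82 + 2×9.09×1.132 = 26.4 m. Hydraulic radius R = A/P = 96.7/26.4 = 3.663 m. Q_A = (1/0.026)·96.7·3.663^(2/3)·√0.0045 = 592.9 m³/s.
Channel B: With bottom width b = 2.48 m and side slope z = 0.5: A = (b + zy)y = (2.48 + 0.5×3.3)×3.3 = 13.63 m²; P = b + 2y√(1+z²) = 2.48 + 2×3.3×1.118 = 9.859 m. Hydraulic radius R = A/P = 13.63/9.859 = 1.382 m. Q_B = (1/0.026)·13.63·1.382^(2/3)·√0.0045 = 43.64 m³/s.
Q_A = 592.9 m³/s vs Q_B = 43.64 m³/s, so channel A carries more.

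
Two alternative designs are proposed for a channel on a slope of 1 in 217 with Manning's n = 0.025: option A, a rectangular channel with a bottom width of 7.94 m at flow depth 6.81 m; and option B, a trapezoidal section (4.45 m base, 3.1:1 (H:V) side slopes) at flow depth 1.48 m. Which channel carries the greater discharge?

channel A

Channel A: Flow area A = b·y = 7.94 × 6.81 = 54.07 m². Wetted perimeter P = b + 2y = 7.94 + 2×6.81 = 21.56 m. Hydraulic radius R = A/P = 54.07/21.56 = 2.508 m. Q_A = (1/0.025)·54.07·2.508^(2/3)·√0.004608 = 271 m³/s.
Channel B: With bottom width b = 4.45 m and side slope z = 3.1: A = (b + zy)y = (4.45 + 3.1×1.48)×1.48 = 13.38 m²; P = b + 2y√(1+z²) = 4.45 + 2×1.48×3.257 = 14.09 m. Hydraulic radius R = A/P = 13.38/14.09 = 0.9492 m. Q_B = (1/0.025)·13.38·0.9492^(2/3)·√0.004608 = 35.08 m³/s.
Q_A = 271 m³/s vs Q_B = 35.08 m³/s, so channel A carries more.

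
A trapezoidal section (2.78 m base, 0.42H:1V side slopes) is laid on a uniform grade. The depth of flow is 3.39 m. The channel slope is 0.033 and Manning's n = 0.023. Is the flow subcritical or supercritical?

supercritical

With bottom width b = 2.78 m and side slope z = 0.42: A = (b + zy)y = (2.78 + 0.42×3.39)×3.39 = 14.25 m²; P = b + 2y√(1+z²) = 2.78 + 2×3.39×1.085 = 10.13 m.
Hydraulic radius R = A/P = 14.25/10.13 = 1.406 m.
V = (1/n) R^(2/3) √S = (1/0.023) × 1.406^(2/3) × √0.033 = 9.914 m/s. Hydraulic depth D_h = A/T = 14.25/5.628 = 2.532 m.
Froude number Fr = V/√(g·D_h) = 9.914/√(9.81×2.532) = 1.99, which is greater than 1, so the flow is supercritical.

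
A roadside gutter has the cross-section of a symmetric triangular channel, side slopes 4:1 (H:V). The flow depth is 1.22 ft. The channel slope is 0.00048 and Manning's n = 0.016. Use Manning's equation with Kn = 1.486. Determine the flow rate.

For a triangular section with side slope z = 4: A = zy² = 4×1.22² = 5.954 ft²; P = 2y√(1+z²) = 2×1.22×4.123 = 10.06 ft.
Hydraulic radius R = A/P = 5.954/10.06 = 0.5918 ft.
Manning's equation: Q = (1.486/n) A R^(2/3) S^(1/2) = (1.486/0.016) × 5.954 × 0.5918^(2/3) × 0.00048^(1/2) = 8.54 ft³/s.

Q = 8.54 ft³/s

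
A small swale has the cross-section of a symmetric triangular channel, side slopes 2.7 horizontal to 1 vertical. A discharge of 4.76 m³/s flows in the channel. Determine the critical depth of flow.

y_c = 0.913 m

At critical depth, Q² T / (g A³) = 1, i.e. A³/T = Q²/g = 4.76²/9.81 = 2.31.
Try y = 1.01 m: A³/T = 3.831 — over.
Try y = 0.913 m: A³/T = 2.312 — matches.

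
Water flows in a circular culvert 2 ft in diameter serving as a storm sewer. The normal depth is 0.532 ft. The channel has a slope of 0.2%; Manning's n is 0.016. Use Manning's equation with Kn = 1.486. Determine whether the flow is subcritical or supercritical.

subcritical

For a circular section of diameter D = 2 ft at depth y = 0.532 ft, the central angle is θ = 2 arccos(1 − 2y/D) = 2.168 rad. Then A = (D²/8)(θ − sin θ) = 0.6702 ft² and P = Dθ/2 = 2.168 ft.
Hydraulic radius R = A/P = 0.6702/2.168 = 0.3092 ft.
V = (1.486/n) R^(2/3) √S = (1.486/0.016) × 0.3092^(2/3) × √0.002 = 1.899 ft/s. Hydraulic depth D_h = A/T = 0.6702/1.767 = 0.3792 ft.
Froude number Fr = V/√(g·D_h) = 1.899/√(32.2×0.3792) = 0.544, which is less than 1, so the flow is subcritical.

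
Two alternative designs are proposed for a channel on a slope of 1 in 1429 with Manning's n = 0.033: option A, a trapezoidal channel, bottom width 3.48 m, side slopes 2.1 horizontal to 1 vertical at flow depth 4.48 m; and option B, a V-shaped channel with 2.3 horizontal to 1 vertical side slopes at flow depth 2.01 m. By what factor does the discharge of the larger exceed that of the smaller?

11.7

Channel A: With bottom width b = 3.48 m and side slope z = 2.1: A = (b + zy)y = (3.48 + 2.1×4.48)×4.48 = 57.74 m²; P = b + 2y√(1+z²) = 3.48 + 2×4.48×2.326 = 24.32 m. Hydraulic radius R = A/P = 57.74/24.32 = 2.374 m. Q_A = (1/0.033)·57.74·2.374^(2/3)·√0.0006998 = 82.37 m³/s.
Channel B: For a triangular section with side slope z = 2.3: A = zy² = 2.3×2.01² = 9.292 m²; P = 2y√(1+z²) = 2×2.01×2.508 = 10.08 m. Hydraulic radius R = A/P = 9.292/10.08 = 0.9217 m. Q_B = (1/0.033)·9.292·0.9217^(2/3)·√0.0006998 = 7.055 m³/s.
The larger discharge is 82.37 m³/s and the smaller is 7.055 m³/s; the ratio is 11.7.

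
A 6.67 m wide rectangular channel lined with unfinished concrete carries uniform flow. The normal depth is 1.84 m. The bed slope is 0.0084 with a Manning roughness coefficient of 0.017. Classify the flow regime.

supercritical

Flow area A = b·y = 6.67 × 1.84 = 12.27 m². Wetted perimeter P = b + 2y = 6.67 + 2×1.84 = 10.35 m.
Hydraulic radius R = A/P = 12.27/10.35 = 1.186 m.
V = (1/n) R^(2/3) √S = (1/0.017) × 1.186^(2/3) × √0.0084 = 6.04 m/s. Hydraulic depth D_h = A/T = 12.27/6.67 = 1.84 m.
Froude number Fr = V/√(g·D_h) = 6.04/√(9.81×1.84) = 1.42, which is greater than 1, so the flow is supercritical.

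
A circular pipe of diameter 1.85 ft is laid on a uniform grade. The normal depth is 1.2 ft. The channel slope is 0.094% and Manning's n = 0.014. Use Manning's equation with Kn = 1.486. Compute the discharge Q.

Q = 3.95 ft³/s

For a circular section of diameter D = 1.85 ft at depth y = 1.2 ft, the central angle is θ = 2 arccos(1 − 2y/D) = 3.745 rad. Then A = (D²/8)(θ − sin θ) = 1.845 ft² and P = Dθ/2 = 3.464 ft.
Hydraulic radius R = A/P = 1.845/3.464 = 0.5326 ft.
Manning's equation: Q = (1.486/n) A R^(2/3) S^(1/2) = (1.486/0.014) × 1.845 × 0.5326^(2/3) × 0.00094^(1/2) = 3.95 ft³/s.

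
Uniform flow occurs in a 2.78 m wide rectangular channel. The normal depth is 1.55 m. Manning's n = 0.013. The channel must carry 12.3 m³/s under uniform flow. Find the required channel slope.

Flow area A = b·y = 2.78 × 1.55 = 4.309 m². Wetted perimeter P = b + 2y = 2.78 + 2×1.55 = 5.88 m.
Hydraulic radius R = A/P = 4.309/5.88 = 0.7328 m.
From Manning's equation, S = [nQ / (1 A R^(2/3))]² = [0.013 × 12.3 / (1 × 4.309 × 0.7328^(2/3))]² = 0.00208.

S = 0.00208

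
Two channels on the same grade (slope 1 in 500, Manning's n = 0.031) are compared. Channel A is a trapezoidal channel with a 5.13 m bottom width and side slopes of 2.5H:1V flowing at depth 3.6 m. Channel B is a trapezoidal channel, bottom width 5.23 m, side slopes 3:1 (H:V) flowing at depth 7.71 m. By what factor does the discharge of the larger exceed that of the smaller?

6.71

Channel A: With bottom width b = 5.13 m and side slope z = 2.5: A = (b + zy)y = (5.13 + 2.5×3.6)×3.6 = 50.87 m²; P = b + 2y√(1+z²) = 5.13 + 2×3.6×2.693 = 24.52 m. Hydraulic radius R = A/P = 50.87/24.52 = 2.075 m. Q_A = (1/0.031)·50.87·2.075^(2/3)·√0.002 = 119.4 m³/s.
Channel B: With bottom width b = 5.23 m and side slope z = 3: A = (b + zy)y = (5.23 + 3×7.71)×7.71 = 218.7 m²; P = b + 2y√(1+z²) = 5.23 + 2×7.71×3.162 = 53.99 m. Hydraulic radius R = A/P = 218.7/53.99 = 4.05 m. Q_B = (1/0.031)·218.7·4.05^(2/3)·√0.002 = 801.4 m³/s.
The larger discharge is 801.4 m³/s and the smaller is 119.4 m³/s; the ratio is 6.71.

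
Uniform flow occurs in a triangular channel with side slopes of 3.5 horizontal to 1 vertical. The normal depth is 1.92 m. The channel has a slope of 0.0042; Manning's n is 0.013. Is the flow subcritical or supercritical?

For a triangular section with side slope z = 3.5: A = zy² = 3.5×1.92² = 12.9 m²; P = 2y√(1+z²) = 2×1.92×3.64 = 13.98 m.
Hydraulic radius R = A/P = 12.9/13.98 = 0.9231 m.
V = (1/n) R^(2/3) √S = (1/0.013) × 0.9231^(2/3) × √0.0042 = 4.726 m/s. Hydraulic depth D_h = A/T = 12.9/13.44 = 0.96 m.
Froude number Fr = V/√(g·D_h) = 4.726/√(9.81×0.96) = 1.54, which is greater than 1, so the flow is supercritical.

supercritical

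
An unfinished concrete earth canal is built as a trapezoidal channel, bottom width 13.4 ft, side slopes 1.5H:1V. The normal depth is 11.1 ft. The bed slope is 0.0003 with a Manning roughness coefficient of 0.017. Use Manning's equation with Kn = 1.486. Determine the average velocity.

With bottom width b = 13.4 ft and side slope z = 1.5: A = (b + zy)y = (13.4 + 1.5×11.1)×11.1 = 333.6 ft²; P = b + 2y√(1+z²) = 13.4 + 2×11.1×1.803 = 53.42 ft.
Hydraulic radius R = A/P = 333.6/53.42 = 6.244 ft.
From Manning's equation, V = (1.486/n) R^(2/3) S^(1/2) = (1.486/0.017) × 6.244^(2/3) × 0.0003^(1/2) = 5.13 ft/s.

V = 5.13 ft/s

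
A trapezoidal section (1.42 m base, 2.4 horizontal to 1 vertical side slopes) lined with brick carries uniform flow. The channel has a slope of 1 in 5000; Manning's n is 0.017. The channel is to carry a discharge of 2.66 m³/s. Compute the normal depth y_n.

Manning's equation rearranged: A R^(2/3) = nQ / (1·√S) = 0.017 × 2.66 / (√0.0002) = 3.198.
At y = 1.24 m: A R^(2/3) = 4.268 — high.
At y = 0.787 m: A R^(2/3) = 1.579 — low.
At y = 1.09 m: A R^(2/3) = 3.201 — matches.

y_n = 1.09 m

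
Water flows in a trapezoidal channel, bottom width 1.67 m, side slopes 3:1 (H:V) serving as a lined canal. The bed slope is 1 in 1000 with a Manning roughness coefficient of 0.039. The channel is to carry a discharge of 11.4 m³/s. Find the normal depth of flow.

y_n = 1.89 m

Manning's equation rearranged: A R^(2/3) = nQ / (1·√S) = 0.039 × 11.4 / (√0.001) = 14.06.
Trying y = 2.38 m: A R^(2/3) = 24.38 — over.
Trying y = 1.4 m: A R^(2/3) = 6.969 — short.
Trying y = 1.89 m: A R^(2/3) = 14.04 — matches.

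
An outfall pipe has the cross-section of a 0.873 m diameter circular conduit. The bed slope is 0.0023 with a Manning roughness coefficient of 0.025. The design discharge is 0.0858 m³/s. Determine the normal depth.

y_n = 0.269 m

Manning's equation rearranged: A R^(2/3) = nQ / (1·√S) = 0.025 × 0.0858 / (√0.0023) = 0.04473.
Trying y = 0.23 m: A R^(2/3) = 0.03297 — low.
Trying y = 0.269 m: A R^(2/3) = 0.04475 — matches.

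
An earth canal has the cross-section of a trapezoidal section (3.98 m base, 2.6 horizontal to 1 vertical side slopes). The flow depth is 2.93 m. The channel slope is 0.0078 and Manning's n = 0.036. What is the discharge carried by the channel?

With bottom width b = 3.98 m and side slope z = 2.6: A = (b + zy)y = (3.98 + 2.6×2.93)×2.93 = 33.98 m²; P = b + 2y√(1+z²) = 3.98 + 2×2.93×2.786 = 20.3 m.
Hydraulic radius R = A/P = 33.98/20.3 = 1.674 m.
Manning's equation: Q = (1/n) A R^(2/3) S^(1/2) = (1/0.036) × 33.98 × 1.674^(2/3) × 0.0078^(1/2) = 118 m³/s.

Q = 118 m³/s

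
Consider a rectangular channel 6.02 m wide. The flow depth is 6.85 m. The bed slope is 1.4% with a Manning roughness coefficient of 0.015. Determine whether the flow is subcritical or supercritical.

Flow area A = b·y = 6.02 × 6.85 = 41.24 m². Wetted perimeter P = b + 2y = 6.02 + 2×6.85 = 19.72 m.
Hydraulic radius R = A/P = 41.24/19.72 = 2.091 m.
V = (1/n) R^(2/3) √S = (1/0.015) × 2.091^(2/3) × √0.014 = 12.9 m/s. Hydraulic depth D_h = A/T = 41.24/6.02 = 6.85 m.
Froude number Fr = V/√(g·D_h) = 12.9/√(9.81×6.85) = 1.57, which is greater than 1, so the flow is supercritical.

supercritical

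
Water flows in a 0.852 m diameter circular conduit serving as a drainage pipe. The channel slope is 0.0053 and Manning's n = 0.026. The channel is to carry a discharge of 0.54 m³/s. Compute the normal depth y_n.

y_n = 0.662 m

Manning's equation rearranged: A R^(2/3) = nQ / (1·√S) = 0.026 × 0.54 / (√0.0053) = 0.1929.
At y = 0.792 m: A R^(2/3) = 0.2186 — over.
At y = 0.662 m: A R^(2/3) = 0.1929 — close enough.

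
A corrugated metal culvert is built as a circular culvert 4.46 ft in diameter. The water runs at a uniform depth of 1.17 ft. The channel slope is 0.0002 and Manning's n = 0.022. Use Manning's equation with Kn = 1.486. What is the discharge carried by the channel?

Q = 2.42 ft³/s

For a circular section of diameter D = 4.46 ft at depth y = 1.17 ft, the central angle is θ = 2 arccos(1 − 2y/D) = 2.151 rad. Then A = (D²/8)(θ − sin θ) = 3.268 ft² and P = Dθ/2 = 4.797 ft.
Hydraulic radius R = A/P = 3.268/4.797 = 0.6814 ft.
Manning's equation: Q = (1.486/n) A R^(2/3) S^(1/2) = (1.486/0.022) × 3.268 × 0.6814^(2/3) × 0.0002^(1/2) = 2.42 ft³/s.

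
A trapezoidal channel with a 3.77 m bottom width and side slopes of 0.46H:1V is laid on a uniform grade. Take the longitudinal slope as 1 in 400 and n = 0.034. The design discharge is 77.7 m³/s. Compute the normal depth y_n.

Manning's equation rearranged: A R^(2/3) = nQ / (1·√S) = 0.034 × 77.7 / (√0.0025) = 52.84.
Try y = 4.35 m: A R^(2/3) = 38.25 — short.
Try y = 5.21 m: A R^(2/3) = 52.82 — ≈ 52.84.

y_n = 5.21 m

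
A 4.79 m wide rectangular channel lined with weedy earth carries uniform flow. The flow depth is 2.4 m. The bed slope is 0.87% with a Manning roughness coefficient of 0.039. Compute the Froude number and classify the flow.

Flow area A = b·y = 4.79 × 2.4 = 11.5 m². Wetted perimeter P = b + 2y = 4.79 + 2×2.4 = 9.59 m.
Hydraulic radius R = A/P = 11.5/9.59 = 1.199 m.
V = (1/n) R^(2/3) √S = (1/0.039) × 1.199^(2/3) × √0.0087 = 2.699 m/s. Hydraulic depth D_h = A/T = 11.5/4.79 = 2.4 m.
Froude number Fr = V/√(g·D_h) = 2.699/√(9.81×2.4) = 0.556, which is less than 1, so the flow is subcritical.

subcritical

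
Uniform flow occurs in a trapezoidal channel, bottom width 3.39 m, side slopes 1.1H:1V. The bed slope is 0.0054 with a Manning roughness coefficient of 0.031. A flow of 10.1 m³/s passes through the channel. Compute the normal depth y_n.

y_n = 1.11 m

Manning's equation rearranged: A R^(2/3) = nQ / (1·√S) = 0.031 × 10.1 / (√0.0054) = 4.261.
Trying y = 0.93 m: A R^(2/3) = 3.132 — low.
Trying y = 1.22 m: A R^(2/3) = 5.069 — high.
Trying y = 1.11 m: A R^(2/3) = 4.281 — ≈ 4.261.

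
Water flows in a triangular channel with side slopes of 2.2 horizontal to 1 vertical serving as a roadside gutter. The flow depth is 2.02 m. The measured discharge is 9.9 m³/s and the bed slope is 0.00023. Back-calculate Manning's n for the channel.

For a triangular section with side slope z = 2.2: A = zy² = 2.2×2.02² = 8.977 m²; P = 2y√(1+z²) = 2×2.02×2.417 = 9.763 m.
Hydraulic radius R = A/P = 8.977/9.763 = 0.9195 m.
Rearranging Manning's equation: n = (1/Q) A R^(2/3) S^(1/2) = (1/9.9) × 8.977 × 0.9195^(2/3) × √0.00023 = 0.013.

n = 0.013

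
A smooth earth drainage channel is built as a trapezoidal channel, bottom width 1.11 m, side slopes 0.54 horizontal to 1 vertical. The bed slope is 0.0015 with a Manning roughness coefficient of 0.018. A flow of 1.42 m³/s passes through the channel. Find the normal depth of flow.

Manning's equation rearranged: A R^(2/3) = nQ / (1·√S) = 0.018 × 1.42 / (√0.0015) = 0.66.
Trying y = 0.659 m: A R^(2/3) = 0.4982 — too small.
Trying y = 0.902 m: A R^(2/3) = 0.8533 — too large.
Trying y = 0.777 m: A R^(2/3) = 0.6594 — matches.

y_n = 0.777 m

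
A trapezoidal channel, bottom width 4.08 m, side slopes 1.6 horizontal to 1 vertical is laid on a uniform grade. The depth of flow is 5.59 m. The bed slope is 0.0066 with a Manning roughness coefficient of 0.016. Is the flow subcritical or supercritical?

supercritical

With bottom width b = 4.08 m and side slope z = 1.6: A = (b + zy)y = (4.08 + 1.6×5.59)×5.59 = 72.8 m²; P = b + 2y√(1+z²) = 4.08 + 2×5.59×1.887 = 25.17 m.
Hydraulic radius R = A/P = 72.8/25.17 = 2.892 m.
V = (1/n) R^(2/3) √S = (1/0.016) × 2.892^(2/3) × √0.0066 = 10.31 m/s. Hydraulic depth D_h = A/T = 72.8/21.97 = 3.314 m.
Froude number Fr = V/√(g·D_h) = 10.31/√(9.81×3.314) = 1.81, which is greater than 1, so the flow is supercritical.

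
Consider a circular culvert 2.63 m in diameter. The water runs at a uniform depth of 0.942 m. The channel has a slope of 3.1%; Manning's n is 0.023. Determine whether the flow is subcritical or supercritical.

For a circular section of diameter D = 2.63 m at depth y = 0.942 m, the central angle is θ = 2 arccos(1 − 2y/D) = 2.566 rad. Then A = (D²/8)(θ − sin θ) = 1.749 m² and P = Dθ/2 = 3.375 m.
Hydraulic radius R = A/P = 1.749/3.375 = 0.5181 m.
V = (1/n) R^(2/3) √S = (1/0.023) × 0.5181^(2/3) × √0.031 = 4.938 m/s. Hydraulic depth D_h = A/T = 1.749/2.522 = 0.6933 m.
Froude number Fr = V/√(g·D_h) = 4.938/√(9.81×0.6933) = 1.89, which is greater than 1, so the flow is supercritical.

supercritical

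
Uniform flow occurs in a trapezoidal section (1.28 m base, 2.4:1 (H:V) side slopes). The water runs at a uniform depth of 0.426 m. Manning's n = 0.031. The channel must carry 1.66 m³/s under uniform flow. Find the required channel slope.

With bottom width b = 1.28 m and side slope z = 2.4: A = (b + zy)y = (1.28 + 2.4×0.426)×0.426 = 0.9808 m²; P = b + 2y√(1+z²) = 1.28 + 2×0.426×2.6 = 3.495 m.
Hydraulic radius R = A/P = 0.9808/3.495 = 0.2806 m.
From Manning's equation, S = [nQ / (1 A R^(2/3))]² = [0.031 × 1.66 / (1 × 0.9808 × 0.2806^(2/3))]² = 0.015.

S = 0.015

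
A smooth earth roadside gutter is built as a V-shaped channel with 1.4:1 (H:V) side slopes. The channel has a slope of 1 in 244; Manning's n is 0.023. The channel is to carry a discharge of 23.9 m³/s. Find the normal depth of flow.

Manning's equation rearranged: A R^(2/3) = nQ / (1·√S) = 0.023 × 23.9 / (√0.004098) = 8.587.
At y = 1.76 m: A R^(2/3) = 3.471 — short.
At y = 2.47 m: A R^(2/3) = 8.569 — matches.

y_n = 2.47 m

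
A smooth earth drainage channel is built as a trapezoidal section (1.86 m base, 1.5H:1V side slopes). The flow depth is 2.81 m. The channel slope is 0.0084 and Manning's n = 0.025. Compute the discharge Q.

Q = 79.2 m³/s

With bottom width b = 1.86 m and side slope z = 1.5: A = (b + zy)y = (1.86 + 1.5×2.81)×2.81 = 17.07 m²; P = b + 2y√(1+z²) = 1.86 + 2×2.81×1.803 = 11.99 m.
Hydraulic radius R = A/P = 17.07/11.99 = 1.424 m.
Manning's equation: Q = (1/n) A R^(2/3) S^(1/2) = (1/0.025) × 17.07 × 1.424^(2/3) × 0.0084^(1/2) = 79.2 m³/s.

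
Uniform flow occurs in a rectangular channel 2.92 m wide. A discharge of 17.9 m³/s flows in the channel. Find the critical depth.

For a rectangular channel, critical depth y_c = (q²/g)^(1/3) where q = Q/b = 17.9/2.92 = 6.13 m²/s.
So y_c = (6.13²/9.81)^(1/3) = 1.56 m.

y_c = 1.56 m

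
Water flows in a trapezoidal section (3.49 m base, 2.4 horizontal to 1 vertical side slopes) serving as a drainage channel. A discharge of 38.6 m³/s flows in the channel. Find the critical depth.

At critical depth, Q² T / (g A³) = 1, i.e. A³/T = Q²/g = 38.6²/9.81 = 151.9.
At y = 1.18 m: A³/T = 45.35 — short.
At y = 2.06 m: A³/T = 392 — over.
At y = 1.62 m: A³/T = 151.6 — ≈ 151.9.

y_c = 1.62 m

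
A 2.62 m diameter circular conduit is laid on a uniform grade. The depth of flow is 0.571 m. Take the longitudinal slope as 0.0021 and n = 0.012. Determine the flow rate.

Q = 1.62 m³/s

For a circular section of diameter D = 2.62 m at depth y = 0.571 m, the central angle is θ = 2 arccos(1 − 2y/D) = 1.943 rad. Then A = (D²/8)(θ − sin θ) = 0.8677 m² and P = Dθ/2 = 2.545 m.
Hydraulic radius R = A/P = 0.8677/2.545 = 0.3409 m.
Manning's equation: Q = (1/n) A R^(2/3) S^(1/2) = (1/0.012) × 0.8677 × 0.3409^(2/3) × 0.0021^(1/2) = 1.62 m³/s.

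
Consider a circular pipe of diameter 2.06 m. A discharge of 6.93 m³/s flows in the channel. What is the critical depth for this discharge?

At critical depth, Q² T / (g A³) = 1, i.e. A³/T = Q²/g = 6.93²/9.81 = 4.896.
Try y = 0.978 m: A³/T = 1.843 — short.
Try y = 1.52 m: A³/T = 10.11 — over.
Try y = 1.26 m: A³/T = 4.855 — close enough.

y_c = 1.26 m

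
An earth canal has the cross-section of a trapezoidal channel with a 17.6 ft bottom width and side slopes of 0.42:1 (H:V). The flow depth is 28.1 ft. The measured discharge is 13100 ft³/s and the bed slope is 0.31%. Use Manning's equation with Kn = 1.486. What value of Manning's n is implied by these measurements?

n = 0.025

With bottom width b = 17.6 ft and side slope z = 0.42: A = (b + zy)y = (17.6 + 0.42×28.1)×28.1 = 826.2 ft²; P = b + 2y√(1+z²) = 17.6 + 2×28.1×1.085 = 78.56 ft.
Hydraulic radius R = A/P = 826.2/78.56 = 10.52 ft.
Rearranging Manning's equation: n = (1.486/Q) A R^(2/3) S^(1/2) = (1.486/13100) × 826.2 × 10.52^(2/3) × √0.0031 = 0.025.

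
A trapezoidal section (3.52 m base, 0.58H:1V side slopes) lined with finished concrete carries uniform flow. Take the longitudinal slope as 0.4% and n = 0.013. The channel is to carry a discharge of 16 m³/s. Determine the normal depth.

y_n = 1.01 m

Manning's equation rearranged: A R^(2/3) = nQ / (1·√S) = 0.013 × 16 / (√0.004) = 3.289.
At y = 0.906 m: A R^(2/3) = 2.758 — short.
At y = 1.01 m: A R^(2/3) = 3.295 — matches.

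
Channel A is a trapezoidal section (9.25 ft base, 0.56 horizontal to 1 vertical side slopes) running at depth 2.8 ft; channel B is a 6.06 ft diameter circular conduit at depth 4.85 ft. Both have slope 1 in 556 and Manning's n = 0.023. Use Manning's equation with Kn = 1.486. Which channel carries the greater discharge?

channel A

Channel A: With bottom width b = 9.25 ft and side slope z = 0.56: A = (b + zy)y = (9.25 + 0.56×2.8)×2.8 = 30.29 ft²; P = b + 2y√(1+z²) = 9.25 + 2×2.8×1.146 = 15.67 ft. Hydraulic radius R = A/P = 30.29/15.67 = 1.933 ft. Q_A = (1.486/0.023)·30.29·1.933^(2/3)·√0.001799 = 128.8 ft³/s.
Channel B: For a circular section of diameter D = 6.06 ft at depth y = 4.85 ft, the central angle is θ = 2 arccos(1 − 2y/D) = 4.43 rad. Then A = (D²/8)(θ − sin θ) = 24.75 ft² and P = Dθ/2 = 13.42 ft. Hydraulic radius R = A/P = 24.75/13.42 = 1.843 ft. Q_B = (1.486/0.023)·24.75·1.843^(2/3)·√0.001799 = 101.9 ft³/s.
Q_A = 128.8 ft³/s vs Q_B = 101.9 ft³/s, so channel A carries more.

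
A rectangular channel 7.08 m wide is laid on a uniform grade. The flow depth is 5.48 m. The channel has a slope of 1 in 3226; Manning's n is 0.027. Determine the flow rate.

Flow area A = b·y = 7.08 × 5.48 = 38.8 m². Wetted perimeter P = b + 2y = 7.08 + 2×5.48 = 18.04 m.
Hydraulic radius R = A/P = 38.8/18.04 = 2.151 m.
Manning's equation: Q = (1/n) A R^(2/3) S^(1/2) = (1/0.027) × 38.8 × 2.151^(2/3) × 0.00031^(1/2) = 42.2 m³/s.

Q = 42.2 m³/s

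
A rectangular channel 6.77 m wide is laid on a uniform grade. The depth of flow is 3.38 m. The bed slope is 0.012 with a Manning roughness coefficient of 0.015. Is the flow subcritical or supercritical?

supercritical

Flow area A = b·y = 6.77 × 3.38 = 22.88 m². Wetted perimeter P = b + 2y = 6.77 + 2×3.38 = 13.53 m.
Hydraulic radius R = A/P = 22.88/13.53 = 1.691 m.
V = (1/n) R^(2/3) √S = (1/0.015) × 1.691^(2/3) × √0.012 = 10.37 m/s. Hydraulic depth D_h = A/T = 22.88/6.77 = 3.38 m.
Froude number Fr = V/√(g·D_h) = 10.37/√(9.81×3.38) = 1.8, which is greater than 1, so the flow is supercritical.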